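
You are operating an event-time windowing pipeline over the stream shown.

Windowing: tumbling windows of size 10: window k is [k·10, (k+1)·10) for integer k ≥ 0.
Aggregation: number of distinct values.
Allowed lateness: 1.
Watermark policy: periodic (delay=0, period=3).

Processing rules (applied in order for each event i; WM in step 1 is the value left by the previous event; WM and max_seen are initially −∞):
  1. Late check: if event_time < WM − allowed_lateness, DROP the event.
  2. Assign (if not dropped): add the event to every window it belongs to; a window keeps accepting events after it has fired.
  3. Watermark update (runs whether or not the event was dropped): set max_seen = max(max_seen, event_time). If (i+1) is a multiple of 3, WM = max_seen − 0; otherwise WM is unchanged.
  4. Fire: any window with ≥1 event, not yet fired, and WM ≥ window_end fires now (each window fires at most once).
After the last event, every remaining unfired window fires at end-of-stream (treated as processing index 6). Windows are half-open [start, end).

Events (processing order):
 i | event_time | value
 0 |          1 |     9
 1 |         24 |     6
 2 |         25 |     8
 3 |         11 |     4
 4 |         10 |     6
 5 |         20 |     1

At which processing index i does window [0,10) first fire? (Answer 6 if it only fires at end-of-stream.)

2

i=0 t=1 v=9: → [0,10); WM=−∞
i=1 t=24 v=6: → [20,30); WM=−∞
i=2 t=25 v=8: → [20,30); WM=25; [0,10) fires=1
i=3 t=11 v=4: DROP (t<25-1); WM=25
i=4 t=10 v=6: DROP (t<25-1); WM=25
i=5 t=20 v=1: DROP (t<25-1); WM=25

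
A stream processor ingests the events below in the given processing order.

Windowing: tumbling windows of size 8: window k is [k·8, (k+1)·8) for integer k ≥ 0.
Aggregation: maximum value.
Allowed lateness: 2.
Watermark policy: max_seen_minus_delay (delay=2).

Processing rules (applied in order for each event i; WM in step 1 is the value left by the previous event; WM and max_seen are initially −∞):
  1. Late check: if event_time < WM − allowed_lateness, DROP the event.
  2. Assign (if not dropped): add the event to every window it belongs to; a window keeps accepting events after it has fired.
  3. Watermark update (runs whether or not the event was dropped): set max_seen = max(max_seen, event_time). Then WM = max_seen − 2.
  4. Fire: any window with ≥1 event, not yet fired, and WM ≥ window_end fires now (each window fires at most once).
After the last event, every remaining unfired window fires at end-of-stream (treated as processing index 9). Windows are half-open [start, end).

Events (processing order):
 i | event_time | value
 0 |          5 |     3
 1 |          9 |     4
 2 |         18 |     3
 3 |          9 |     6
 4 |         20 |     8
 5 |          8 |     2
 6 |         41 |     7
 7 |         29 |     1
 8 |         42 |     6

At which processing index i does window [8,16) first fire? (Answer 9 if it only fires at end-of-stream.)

2

i=0 t=5 v=3: → [0,8); WM=3
i=1 t=9 v=4: → [8,16); WM=7
i=2 t=18 v=3: → [16,24); WM=16; [0,8) fires=3 [8,16) fires=4
i=3 t=9 v=6: DROP (t<16-2); WM=16
i=4 t=20 v=8: → [16,24); WM=18
i=5 t=8 v=2: DROP (t<18-2); WM=18
i=6 t=41 v=7: → [40,48); WM=39; [16,24) fires=8
i=7 t=29 v=1: DROP (t<39-2); WM=39
i=8 t=42 v=6: → [40,48); WM=40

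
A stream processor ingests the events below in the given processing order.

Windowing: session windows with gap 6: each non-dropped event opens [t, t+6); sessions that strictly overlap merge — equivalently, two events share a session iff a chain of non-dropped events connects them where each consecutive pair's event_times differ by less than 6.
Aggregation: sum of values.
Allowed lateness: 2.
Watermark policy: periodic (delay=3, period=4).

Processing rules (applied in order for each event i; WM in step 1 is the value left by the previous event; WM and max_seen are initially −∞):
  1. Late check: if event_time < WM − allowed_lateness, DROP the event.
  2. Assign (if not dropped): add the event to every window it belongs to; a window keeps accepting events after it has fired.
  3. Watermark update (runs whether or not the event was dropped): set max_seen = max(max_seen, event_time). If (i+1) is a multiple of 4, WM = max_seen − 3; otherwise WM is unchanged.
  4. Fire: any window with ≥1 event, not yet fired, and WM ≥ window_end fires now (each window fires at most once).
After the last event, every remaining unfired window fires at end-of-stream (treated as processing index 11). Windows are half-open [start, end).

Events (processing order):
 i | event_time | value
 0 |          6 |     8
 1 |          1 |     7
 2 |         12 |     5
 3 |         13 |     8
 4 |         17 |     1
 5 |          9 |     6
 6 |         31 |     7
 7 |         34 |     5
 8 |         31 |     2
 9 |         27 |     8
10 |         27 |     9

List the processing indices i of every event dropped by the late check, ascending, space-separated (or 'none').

9 10

i=0 t=6 v=8: → [6,12); WM=−∞
i=1 t=1 v=7: → [1,12); WM=−∞
i=2 t=12 v=5: → [12,18); WM=−∞
i=3 t=13 v=8: → [12,19); WM=10
i=4 t=17 v=1: → [12,23); WM=10
i=5 t=9 v=6: → [1,23); WM=10
i=6 t=31 v=7: → [31,37); WM=10
i=7 t=34 v=5: → [31,40); WM=31
i=8 t=31 v=2: → [31,40); WM=31
i=9 t=27 v=8: DROP (t<31-2); WM=31
i=10 t=27 v=9: DROP (t<31-2); WM=31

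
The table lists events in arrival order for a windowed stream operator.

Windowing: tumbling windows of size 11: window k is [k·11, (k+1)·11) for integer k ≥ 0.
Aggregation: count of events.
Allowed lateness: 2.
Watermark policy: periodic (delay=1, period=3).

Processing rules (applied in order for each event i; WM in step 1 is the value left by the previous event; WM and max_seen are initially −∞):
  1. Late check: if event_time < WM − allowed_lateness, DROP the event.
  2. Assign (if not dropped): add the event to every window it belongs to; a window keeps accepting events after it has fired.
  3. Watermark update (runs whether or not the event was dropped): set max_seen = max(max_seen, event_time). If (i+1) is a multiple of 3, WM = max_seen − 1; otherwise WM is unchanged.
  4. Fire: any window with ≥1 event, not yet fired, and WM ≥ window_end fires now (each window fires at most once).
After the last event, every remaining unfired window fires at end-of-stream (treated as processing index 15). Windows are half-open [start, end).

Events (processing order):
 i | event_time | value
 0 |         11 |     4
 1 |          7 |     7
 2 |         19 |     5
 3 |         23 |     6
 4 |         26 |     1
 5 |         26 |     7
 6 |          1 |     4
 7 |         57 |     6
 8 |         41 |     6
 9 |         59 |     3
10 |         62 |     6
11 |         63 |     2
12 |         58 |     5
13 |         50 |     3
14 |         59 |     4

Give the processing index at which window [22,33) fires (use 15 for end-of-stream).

i=0 t=11 v=4: → [11,22); WM=−∞
i=1 t=7 v=7: → [0,11); WM=−∞
i=2 t=19 v=5: → [11,22); WM=18; [0,11) fires=1
i=3 t=23 v=6: → [22,33); WM=18
i=4 t=26 v=1: → [22,33); WM=18
i=5 t=26 v=7: → [22,33); WM=25; [11,22) fires=2
i=6 t=1 v=4: DROP (t<25-2); WM=25
i=7 t=57 v=6: → [55,66); WM=25
i=8 t=41 v=6: → [33,44); WM=56; [22,33) fires=3 [33,44) fires=1
i=9 t=59 v=3: → [55,66); WM=56
i=10 t=62 v=6: → [55,66); WM=56
i=11 t=63 v=2: → [55,66); WM=62
i=12 t=58 v=5: DROP (t<62-2); WM=62
i=13 t=50 v=3: DROP (t<62-2); WM=62
i=14 t=59 v=4: DROP (t<62-2); WM=62

8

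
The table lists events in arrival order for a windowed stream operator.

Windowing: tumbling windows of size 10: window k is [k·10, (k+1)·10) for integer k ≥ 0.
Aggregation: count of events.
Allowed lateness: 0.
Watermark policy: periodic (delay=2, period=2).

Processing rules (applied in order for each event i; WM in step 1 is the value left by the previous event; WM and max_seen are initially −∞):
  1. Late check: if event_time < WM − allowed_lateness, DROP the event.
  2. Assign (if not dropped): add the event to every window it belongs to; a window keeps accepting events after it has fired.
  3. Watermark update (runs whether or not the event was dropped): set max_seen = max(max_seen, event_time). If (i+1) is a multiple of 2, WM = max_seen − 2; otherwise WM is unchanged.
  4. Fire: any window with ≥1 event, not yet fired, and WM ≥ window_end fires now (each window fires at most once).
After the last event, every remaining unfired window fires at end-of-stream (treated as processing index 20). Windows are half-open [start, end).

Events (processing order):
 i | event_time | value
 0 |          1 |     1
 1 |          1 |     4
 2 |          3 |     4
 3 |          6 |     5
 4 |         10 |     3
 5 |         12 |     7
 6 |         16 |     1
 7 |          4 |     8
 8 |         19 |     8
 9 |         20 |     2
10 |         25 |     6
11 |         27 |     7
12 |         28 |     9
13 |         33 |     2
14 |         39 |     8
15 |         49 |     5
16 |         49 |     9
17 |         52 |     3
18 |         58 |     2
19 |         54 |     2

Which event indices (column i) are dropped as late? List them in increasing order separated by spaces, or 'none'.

7

i=0 t=1 v=1: → [0,10); WM=−∞
i=1 t=1 v=4: → [0,10); WM=-1
i=2 t=3 v=4: → [0,10); WM=-1
i=3 t=6 v=5: → [0,10); WM=4
i=4 t=10 v=3: → [10,20); WM=4
i=5 t=12 v=7: → [10,20); WM=10; [0,10) fires=4
i=6 t=16 v=1: → [10,20); WM=10
i=7 t=4 v=8: DROP (t<10-0); WM=14
i=8 t=19 v=8: → [10,20); WM=14
i=9 t=20 v=2: → [20,30); WM=18
i=10 t=25 v=6: → [20,30); WM=18
i=11 t=27 v=7: → [20,30); WM=25; [10,20) fires=4
i=12 t=28 v=9: → [20,30); WM=25
i=13 t=33 v=2: → [30,40); WM=31; [20,30) fires=4
i=14 t=39 v=8: → [30,40); WM=31
i=15 t=49 v=5: → [40,50); WM=47; [30,40) fires=2
i=16 t=49 v=9: → [40,50); WM=47
i=17 t=52 v=3: → [50,60); WM=50; [40,50) fires=2
i=18 t=58 v=2: → [50,60); WM=50
i=19 t=54 v=2: → [50,60); WM=56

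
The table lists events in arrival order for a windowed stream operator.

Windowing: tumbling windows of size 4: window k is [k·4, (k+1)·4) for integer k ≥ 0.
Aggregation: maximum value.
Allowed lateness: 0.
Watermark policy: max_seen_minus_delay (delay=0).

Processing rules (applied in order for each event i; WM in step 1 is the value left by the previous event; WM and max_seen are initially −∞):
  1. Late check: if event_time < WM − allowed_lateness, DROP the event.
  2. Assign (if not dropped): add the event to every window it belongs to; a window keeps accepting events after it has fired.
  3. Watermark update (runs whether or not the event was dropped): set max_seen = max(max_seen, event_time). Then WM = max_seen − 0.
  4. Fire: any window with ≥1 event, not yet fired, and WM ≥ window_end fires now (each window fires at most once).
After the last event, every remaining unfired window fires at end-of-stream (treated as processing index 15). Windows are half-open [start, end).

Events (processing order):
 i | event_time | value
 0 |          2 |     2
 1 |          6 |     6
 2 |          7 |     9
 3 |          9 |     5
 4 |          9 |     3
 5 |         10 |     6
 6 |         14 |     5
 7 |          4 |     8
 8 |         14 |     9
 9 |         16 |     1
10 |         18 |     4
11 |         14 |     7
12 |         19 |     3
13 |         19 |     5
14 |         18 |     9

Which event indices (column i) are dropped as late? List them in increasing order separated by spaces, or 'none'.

i=0 t=2 v=2: → [0,4); WM=2
i=1 t=6 v=6: → [4,8); WM=6; [0,4) fires=2
i=2 t=7 v=9: → [4,8); WM=7
i=3 t=9 v=5: → [8,12); WM=9; [4,8) fires=9
i=4 t=9 v=3: → [8,12); WM=9
i=5 t=10 v=6: → [8,12); WM=10
i=6 t=14 v=5: → [12,16); WM=14; [8,12) fires=6
i=7 t=4 v=8: DROP (t<14-0); WM=14
i=8 t=14 v=9: → [12,16); WM=14
i=9 t=16 v=1: → [16,20); WM=16; [12,16) fires=9
i=10 t=18 v=4: → [16,20); WM=18
i=11 t=14 v=7: DROP (t<18-0); WM=18
i=12 t=19 v=3: → [16,20); WM=19
i=13 t=19 v=5: → [16,20); WM=19
i=14 t=18 v=9: DROP (t<19-0); WM=19

7 11 14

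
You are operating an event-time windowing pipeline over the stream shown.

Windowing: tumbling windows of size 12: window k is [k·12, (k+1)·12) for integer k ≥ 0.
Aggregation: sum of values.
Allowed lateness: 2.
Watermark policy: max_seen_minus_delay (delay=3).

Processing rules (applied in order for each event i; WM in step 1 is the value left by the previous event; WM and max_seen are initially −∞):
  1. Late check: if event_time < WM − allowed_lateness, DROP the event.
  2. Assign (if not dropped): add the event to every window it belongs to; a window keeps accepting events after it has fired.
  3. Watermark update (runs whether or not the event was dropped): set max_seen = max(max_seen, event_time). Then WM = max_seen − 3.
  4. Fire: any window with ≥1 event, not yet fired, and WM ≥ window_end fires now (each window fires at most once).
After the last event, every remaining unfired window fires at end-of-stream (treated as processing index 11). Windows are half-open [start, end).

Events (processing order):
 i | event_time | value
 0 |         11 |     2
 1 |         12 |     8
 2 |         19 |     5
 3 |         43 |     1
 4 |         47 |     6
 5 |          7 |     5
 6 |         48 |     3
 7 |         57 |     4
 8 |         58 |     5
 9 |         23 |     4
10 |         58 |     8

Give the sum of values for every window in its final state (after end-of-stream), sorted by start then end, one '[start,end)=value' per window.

i=0 t=11 v=2: → [0,12); WM=8
i=1 t=12 v=8: → [12,24); WM=9
i=2 t=19 v=5: → [12,24); WM=16; [0,12) fires=2
i=3 t=43 v=1: → [36,48); WM=40; [12,24) fires=13
i=4 t=47 v=6: → [36,48); WM=44
i=5 t=7 v=5: DROP (t<44-2); WM=44
i=6 t=48 v=3: → [48,60); WM=45
i=7 t=57 v=4: → [48,60); WM=54; [36,48) fires=7
i=8 t=58 v=5: → [48,60); WM=55
i=9 t=23 v=4: DROP (t<55-2); WM=55
i=10 t=58 v=8: → [48,60); WM=55

[0,12)=2 [12,24)=13 [36,48)=7 [48,60)=20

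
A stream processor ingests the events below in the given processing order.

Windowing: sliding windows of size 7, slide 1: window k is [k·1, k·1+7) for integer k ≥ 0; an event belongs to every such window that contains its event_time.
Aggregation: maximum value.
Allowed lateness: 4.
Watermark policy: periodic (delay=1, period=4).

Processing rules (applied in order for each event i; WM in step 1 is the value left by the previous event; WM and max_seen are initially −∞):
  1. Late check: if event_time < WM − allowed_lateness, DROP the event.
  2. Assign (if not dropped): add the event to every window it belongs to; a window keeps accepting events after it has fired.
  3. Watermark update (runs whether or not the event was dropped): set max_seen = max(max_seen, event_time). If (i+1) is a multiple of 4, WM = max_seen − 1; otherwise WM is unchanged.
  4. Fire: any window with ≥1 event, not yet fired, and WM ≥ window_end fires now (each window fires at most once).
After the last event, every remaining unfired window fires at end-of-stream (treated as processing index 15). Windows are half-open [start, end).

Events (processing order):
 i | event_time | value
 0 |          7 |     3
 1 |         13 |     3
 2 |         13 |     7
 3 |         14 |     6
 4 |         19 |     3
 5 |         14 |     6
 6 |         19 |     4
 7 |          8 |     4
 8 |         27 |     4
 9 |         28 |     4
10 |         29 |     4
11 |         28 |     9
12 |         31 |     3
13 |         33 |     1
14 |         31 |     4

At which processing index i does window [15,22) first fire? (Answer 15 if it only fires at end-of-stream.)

11

i=0 t=7 v=3: → [7,14),[6,13),[5,12),[4,11),[3,10),[2,9),[1,8); WM=−∞
i=1 t=13 v=3: → [13,20),[12,19),[11,18),[10,17),[9,16),[8,15),[7,14); WM=−∞
i=2 t=13 v=7: → [13,20),[12,19),[11,18),[10,17),[9,16),[8,15),[7,14); WM=−∞
i=3 t=14 v=6: → [14,21),[13,20),[12,19),[11,18),[10,17),[9,16),[8,15); WM=13; [1,8) fires=3 [2,9) fires=3 [3,10) fires=3 [4,11) fires=3 [5,12) fires=3 [6,13) fires=3
i=4 t=19 v=3: → [19,26),[18,25),[17,24),[16,23),[15,22),[14,21),[13,20); WM=13
i=5 t=14 v=6: → [14,21),[13,20),[12,19),[11,18),[10,17),[9,16),[8,15); WM=13
i=6 t=19 v=4: → [19,26),[18,25),[17,24),[16,23),[15,22),[14,21),[13,20); WM=13
i=7 t=8 v=4: DROP (t<13-4); WM=18; [7,14) fires=7 [8,15) fires=7 [9,16) fires=7 [10,17) fires=7 [11,18) fires=7
i=8 t=27 v=4: → [27,34),[26,33),[25,32),[24,31),[23,30),[22,29),[21,28); WM=18
i=9 t=28 v=4: → [28,35),[27,34),[26,33),[25,32),[24,31),[23,30),[22,29); WM=18
i=10 t=29 v=4: → [29,36),[28,35),[27,34),[26,33),[25,32),[24,31),[23,30); WM=18
i=11 t=28 v=9: → [28,35),[27,34),[26,33),[25,32),[24,31),[23,30),[22,29); WM=28; [12,19) fires=7 [13,20) fires=7 [14,21) fires=6 [15,22) fires=4 [16,23) fires=4 [17,24) fires=4 [18,25) fires=4 [19,26) fires=4 [21,28) fires=4
i=12 t=31 v=3: → [31,38),[30,37),[29,36),[28,35),[27,34),[26,33),[25,32); WM=28
i=13 t=33 v=1: → [33,40),[32,39),[31,38),[30,37),[29,36),[28,35),[27,34); WM=28
i=14 t=31 v=4: → [31,38),[30,37),[29,36),[28,35),[27,34),[26,33),[25,32); WM=28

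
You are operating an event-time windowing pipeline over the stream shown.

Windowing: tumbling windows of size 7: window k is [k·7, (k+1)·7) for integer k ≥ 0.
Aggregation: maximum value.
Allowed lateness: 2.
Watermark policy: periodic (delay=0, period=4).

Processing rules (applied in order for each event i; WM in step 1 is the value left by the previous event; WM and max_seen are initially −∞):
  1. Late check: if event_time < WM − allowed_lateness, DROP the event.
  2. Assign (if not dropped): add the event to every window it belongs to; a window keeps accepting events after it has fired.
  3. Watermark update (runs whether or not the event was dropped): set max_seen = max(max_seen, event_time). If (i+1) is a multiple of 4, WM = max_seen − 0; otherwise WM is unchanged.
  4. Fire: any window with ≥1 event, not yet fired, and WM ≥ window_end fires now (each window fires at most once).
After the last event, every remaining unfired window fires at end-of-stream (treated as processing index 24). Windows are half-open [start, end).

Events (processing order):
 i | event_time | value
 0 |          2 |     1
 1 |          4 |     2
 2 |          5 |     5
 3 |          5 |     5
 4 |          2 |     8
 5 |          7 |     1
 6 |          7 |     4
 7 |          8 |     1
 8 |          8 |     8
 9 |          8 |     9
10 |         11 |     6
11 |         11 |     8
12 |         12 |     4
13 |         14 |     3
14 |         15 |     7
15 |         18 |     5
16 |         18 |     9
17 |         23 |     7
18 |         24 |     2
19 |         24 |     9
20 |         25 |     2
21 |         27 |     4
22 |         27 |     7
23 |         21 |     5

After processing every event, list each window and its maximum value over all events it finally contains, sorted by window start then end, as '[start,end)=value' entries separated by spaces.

i=0 t=2 v=1: → [0,7); WM=−∞
i=1 t=4 v=2: → [0,7); WM=−∞
i=2 t=5 v=5: → [0,7); WM=−∞
i=3 t=5 v=5: → [0,7); WM=5
i=4 t=2 v=8: DROP (t<5-2); WM=5
i=5 t=7 v=1: → [7,14); WM=5
i=6 t=7 v=4: → [7,14); WM=5
i=7 t=8 v=1: → [7,14); WM=8; [0,7) fires=5
i=8 t=8 v=8: → [7,14); WM=8
i=9 t=8 v=9: → [7,14); WM=8
i=10 t=11 v=6: → [7,14); WM=8
i=11 t=11 v=8: → [7,14); WM=11
i=12 t=12 v=4: → [7,14); WM=11
i=13 t=14 v=3: → [14,21); WM=11
i=14 t=15 v=7: → [14,21); WM=11
i=15 t=18 v=5: → [14,21); WM=18; [7,14) fires=9
i=16 t=18 v=9: → [14,21); WM=18
i=17 t=23 v=7: → [21,28); WM=18
i=18 t=24 v=2: → [21,28); WM=18
i=19 t=24 v=9: → [21,28); WM=24; [14,21) fires=9
i=20 t=25 v=2: → [21,28); WM=24
i=21 t=27 v=4: → [21,28); WM=24
i=22 t=27 v=7: → [21,28); WM=24
i=23 t=21 v=5: DROP (t<24-2); WM=27

[0,7)=5 [7,14)=9 [14,21)=9 [21,28)=9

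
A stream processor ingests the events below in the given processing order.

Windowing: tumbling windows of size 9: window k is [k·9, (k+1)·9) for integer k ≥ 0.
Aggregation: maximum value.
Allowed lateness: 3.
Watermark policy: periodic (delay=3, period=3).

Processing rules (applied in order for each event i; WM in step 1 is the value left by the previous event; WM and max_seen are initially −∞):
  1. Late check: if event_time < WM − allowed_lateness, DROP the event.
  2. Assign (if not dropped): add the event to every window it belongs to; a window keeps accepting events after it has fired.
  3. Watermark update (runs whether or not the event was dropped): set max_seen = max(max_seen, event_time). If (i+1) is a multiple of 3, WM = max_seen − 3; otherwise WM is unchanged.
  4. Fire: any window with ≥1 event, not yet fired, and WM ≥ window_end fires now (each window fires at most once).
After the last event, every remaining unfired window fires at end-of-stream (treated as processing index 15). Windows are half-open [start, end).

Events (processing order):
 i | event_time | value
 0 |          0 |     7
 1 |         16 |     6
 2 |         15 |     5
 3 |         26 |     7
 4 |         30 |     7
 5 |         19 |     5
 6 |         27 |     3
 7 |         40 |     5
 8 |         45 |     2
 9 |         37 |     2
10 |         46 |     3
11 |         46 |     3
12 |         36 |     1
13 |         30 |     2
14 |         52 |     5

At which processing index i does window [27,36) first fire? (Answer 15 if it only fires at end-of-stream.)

8

i=0 t=0 v=7: → [0,9); WM=−∞
i=1 t=16 v=6: → [9,18); WM=−∞
i=2 t=15 v=5: → [9,18); WM=13; [0,9) fires=7
i=3 t=26 v=7: → [18,27); WM=13
i=4 t=30 v=7: → [27,36); WM=13
i=5 t=19 v=5: → [18,27); WM=27; [9,18) fires=6 [18,27) fires=7
i=6 t=27 v=3: → [27,36); WM=27
i=7 t=40 v=5: → [36,45); WM=27
i=8 t=45 v=2: → [45,54); WM=42; [27,36) fires=7
i=9 t=37 v=2: DROP (t<42-3); WM=42
i=10 t=46 v=3: → [45,54); WM=42
i=11 t=46 v=3: → [45,54); WM=43
i=12 t=36 v=1: DROP (t<43-3); WM=43
i=13 t=30 v=2: DROP (t<43-3); WM=43
i=14 t=52 v=5: → [45,54); WM=49; [36,45) fires=5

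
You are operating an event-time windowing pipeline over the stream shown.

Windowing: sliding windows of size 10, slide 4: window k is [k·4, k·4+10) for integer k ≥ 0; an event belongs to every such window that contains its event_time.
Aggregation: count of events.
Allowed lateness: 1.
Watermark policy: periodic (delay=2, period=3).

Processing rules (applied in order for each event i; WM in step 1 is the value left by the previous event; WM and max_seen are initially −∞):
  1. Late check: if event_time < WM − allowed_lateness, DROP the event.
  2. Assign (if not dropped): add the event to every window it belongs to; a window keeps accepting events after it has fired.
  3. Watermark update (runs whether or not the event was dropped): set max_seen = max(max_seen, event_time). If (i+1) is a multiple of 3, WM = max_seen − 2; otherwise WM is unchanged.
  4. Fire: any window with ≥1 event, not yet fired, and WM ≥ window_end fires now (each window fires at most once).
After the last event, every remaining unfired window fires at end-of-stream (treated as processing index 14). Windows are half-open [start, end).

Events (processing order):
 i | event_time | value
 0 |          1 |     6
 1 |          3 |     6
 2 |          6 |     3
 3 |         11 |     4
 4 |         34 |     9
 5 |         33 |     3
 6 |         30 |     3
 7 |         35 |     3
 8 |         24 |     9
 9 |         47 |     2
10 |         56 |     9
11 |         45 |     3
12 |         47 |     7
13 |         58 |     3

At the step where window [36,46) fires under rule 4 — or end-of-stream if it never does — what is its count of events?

i=0 t=1 v=6: → [0,10); WM=−∞
i=1 t=3 v=6: → [0,10); WM=−∞
i=2 t=6 v=3: → [4,14),[0,10); WM=4
i=3 t=11 v=4: → [8,18),[4,14); WM=4
i=4 t=34 v=9: → [32,42),[28,38); WM=4
i=5 t=33 v=3: → [32,42),[28,38),[24,34); WM=32; [0,10) fires=3 [4,14) fires=2 [8,18) fires=1
i=6 t=30 v=3: DROP (t<32-1); WM=32
i=7 t=35 v=3: → [32,42),[28,38); WM=32
i=8 t=24 v=9: DROP (t<32-1); WM=33
i=9 t=47 v=2: → [44,54),[40,50); WM=33
i=10 t=56 v=9: → [56,66),[52,62),[48,58); WM=33
i=11 t=45 v=3: → [44,54),[40,50),[36,46); WM=54; [24,34) fires=1 [28,38) fires=3 [32,42) fires=3 [36,46) fires=1 [40,50) fires=2 [44,54) fires=2
i=12 t=47 v=7: DROP (t<54-1); WM=54
i=13 t=58 v=3: → [56,66),[52,62); WM=54

1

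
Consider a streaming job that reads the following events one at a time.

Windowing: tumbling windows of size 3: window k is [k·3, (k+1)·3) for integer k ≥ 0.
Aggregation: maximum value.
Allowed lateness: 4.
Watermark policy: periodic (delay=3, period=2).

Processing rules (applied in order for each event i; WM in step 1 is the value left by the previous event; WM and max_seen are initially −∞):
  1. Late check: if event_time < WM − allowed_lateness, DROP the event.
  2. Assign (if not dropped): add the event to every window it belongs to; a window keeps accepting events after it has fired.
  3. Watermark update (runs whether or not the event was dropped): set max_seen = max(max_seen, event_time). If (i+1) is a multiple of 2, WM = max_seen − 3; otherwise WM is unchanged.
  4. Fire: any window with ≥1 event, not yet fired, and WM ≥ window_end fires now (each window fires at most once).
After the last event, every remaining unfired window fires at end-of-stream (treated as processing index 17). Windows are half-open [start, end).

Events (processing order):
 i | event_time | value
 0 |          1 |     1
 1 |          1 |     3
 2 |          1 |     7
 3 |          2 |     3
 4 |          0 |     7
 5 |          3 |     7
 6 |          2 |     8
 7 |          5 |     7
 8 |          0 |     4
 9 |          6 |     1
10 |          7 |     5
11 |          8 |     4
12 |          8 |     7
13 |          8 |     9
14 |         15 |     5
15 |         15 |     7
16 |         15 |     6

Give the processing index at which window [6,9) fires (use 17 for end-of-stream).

15

i=0 t=1 v=1: → [0,3); WM=−∞
i=1 t=1 v=3: → [0,3); WM=-2
i=2 t=1 v=7: → [0,3); WM=-2
i=3 t=2 v=3: → [0,3); WM=-1
i=4 t=0 v=7: → [0,3); WM=-1
i=5 t=3 v=7: → [3,6); WM=0
i=6 t=2 v=8: → [0,3); WM=0
i=7 t=5 v=7: → [3,6); WM=2
i=8 t=0 v=4: → [0,3); WM=2
i=9 t=6 v=1: → [6,9); WM=3; [0,3) fires=8
i=10 t=7 v=5: → [6,9); WM=3
i=11 t=8 v=4: → [6,9); WM=5
i=12 t=8 v=7: → [6,9); WM=5
i=13 t=8 v=9: → [6,9); WM=5
i=14 t=15 v=5: → [15,18); WM=5
i=15 t=15 v=7: → [15,18); WM=12; [3,6) fires=7 [6,9) fires=9
i=16 t=15 v=6: → [15,18); WM=12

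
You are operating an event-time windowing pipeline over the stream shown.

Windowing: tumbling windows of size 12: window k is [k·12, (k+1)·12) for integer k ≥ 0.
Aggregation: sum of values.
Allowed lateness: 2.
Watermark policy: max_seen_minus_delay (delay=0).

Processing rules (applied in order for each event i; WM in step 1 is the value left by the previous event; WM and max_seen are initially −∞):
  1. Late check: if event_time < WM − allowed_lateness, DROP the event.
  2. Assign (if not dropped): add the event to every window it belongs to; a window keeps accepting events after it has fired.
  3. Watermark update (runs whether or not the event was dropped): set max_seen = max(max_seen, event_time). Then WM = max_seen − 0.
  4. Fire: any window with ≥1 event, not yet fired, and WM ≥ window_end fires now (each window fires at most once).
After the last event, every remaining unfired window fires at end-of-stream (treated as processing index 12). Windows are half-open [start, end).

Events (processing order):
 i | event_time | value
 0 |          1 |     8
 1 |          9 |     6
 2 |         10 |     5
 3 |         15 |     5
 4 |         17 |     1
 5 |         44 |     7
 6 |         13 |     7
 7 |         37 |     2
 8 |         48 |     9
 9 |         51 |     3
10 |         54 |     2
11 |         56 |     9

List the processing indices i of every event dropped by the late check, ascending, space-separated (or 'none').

6 7

i=0 t=1 v=8: → [0,12); WM=1
i=1 t=9 v=6: → [0,12); WM=9
i=2 t=10 v=5: → [0,12); WM=10
i=3 t=15 v=5: → [12,24); WM=15; [0,12) fires=19
i=4 t=17 v=1: → [12,24); WM=17
i=5 t=44 v=7: → [36,48); WM=44; [12,24) fires=6
i=6 t=13 v=7: DROP (t<44-2); WM=44
i=7 t=37 v=2: DROP (t<44-2); WM=44
i=8 t=48 v=9: → [48,60); WM=48; [36,48) fires=7
i=9 t=51 v=3: → [48,60); WM=51
i=10 t=54 v=2: → [48,60); WM=54
i=11 t=56 v=9: → [48,60); WM=56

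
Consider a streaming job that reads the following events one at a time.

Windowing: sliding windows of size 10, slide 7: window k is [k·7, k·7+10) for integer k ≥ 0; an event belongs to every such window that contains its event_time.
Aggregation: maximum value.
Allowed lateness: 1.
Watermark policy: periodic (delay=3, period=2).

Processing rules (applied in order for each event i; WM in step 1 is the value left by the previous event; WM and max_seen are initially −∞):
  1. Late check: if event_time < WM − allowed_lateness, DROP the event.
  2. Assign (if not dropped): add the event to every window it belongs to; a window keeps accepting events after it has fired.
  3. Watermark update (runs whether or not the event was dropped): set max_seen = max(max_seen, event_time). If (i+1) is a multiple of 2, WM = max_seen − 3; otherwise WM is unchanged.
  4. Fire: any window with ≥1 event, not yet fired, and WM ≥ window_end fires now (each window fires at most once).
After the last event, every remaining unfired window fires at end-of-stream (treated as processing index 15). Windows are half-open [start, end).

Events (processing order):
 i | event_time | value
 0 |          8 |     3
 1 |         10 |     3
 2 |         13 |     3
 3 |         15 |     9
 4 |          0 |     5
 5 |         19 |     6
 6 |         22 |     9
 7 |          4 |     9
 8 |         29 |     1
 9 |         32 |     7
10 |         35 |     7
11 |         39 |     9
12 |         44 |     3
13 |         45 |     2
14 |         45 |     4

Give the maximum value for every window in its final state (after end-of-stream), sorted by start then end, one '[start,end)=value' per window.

[0,10)=3 [7,17)=9 [14,24)=9 [21,31)=9 [28,38)=7 [35,45)=9 [42,52)=4

i=0 t=8 v=3: → [7,17),[0,10); WM=−∞
i=1 t=10 v=3: → [7,17); WM=7
i=2 t=13 v=3: → [7,17); WM=7
i=3 t=15 v=9: → [14,24),[7,17); WM=12; [0,10) fires=3
i=4 t=0 v=5: DROP (t<12-1); WM=12
i=5 t=19 v=6: → [14,24); WM=16
i=6 t=22 v=9: → [21,31),[14,24); WM=16
i=7 t=4 v=9: DROP (t<16-1); WM=19; [7,17) fires=9
i=8 t=29 v=1: → [28,38),[21,31); WM=19
i=9 t=32 v=7: → [28,38); WM=29; [14,24) fires=9
i=10 t=35 v=7: → [35,45),[28,38); WM=29
i=11 t=39 v=9: → [35,45); WM=36; [21,31) fires=9
i=12 t=44 v=3: → [42,52),[35,45); WM=36
i=13 t=45 v=2: → [42,52); WM=42; [28,38) fires=7
i=14 t=45 v=4: → [42,52); WM=42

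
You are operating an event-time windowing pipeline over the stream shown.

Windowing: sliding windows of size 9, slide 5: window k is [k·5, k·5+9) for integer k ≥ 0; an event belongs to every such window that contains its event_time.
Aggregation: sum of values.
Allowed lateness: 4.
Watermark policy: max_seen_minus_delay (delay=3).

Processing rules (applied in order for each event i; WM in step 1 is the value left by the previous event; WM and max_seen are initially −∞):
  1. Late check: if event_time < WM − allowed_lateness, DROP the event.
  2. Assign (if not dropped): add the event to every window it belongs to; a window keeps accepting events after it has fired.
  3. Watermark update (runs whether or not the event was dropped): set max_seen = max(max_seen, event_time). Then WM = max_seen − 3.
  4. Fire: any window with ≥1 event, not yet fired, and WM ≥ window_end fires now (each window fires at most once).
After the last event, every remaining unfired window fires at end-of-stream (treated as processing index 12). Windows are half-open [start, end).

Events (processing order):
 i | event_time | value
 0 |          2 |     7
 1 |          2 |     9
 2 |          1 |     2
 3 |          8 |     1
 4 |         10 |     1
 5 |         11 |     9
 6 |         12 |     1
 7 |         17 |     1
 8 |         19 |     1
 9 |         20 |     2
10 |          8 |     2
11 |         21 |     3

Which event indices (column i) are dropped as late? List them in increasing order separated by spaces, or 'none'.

10

i=0 t=2 v=7: → [0,9); WM=-1
i=1 t=2 v=9: → [0,9); WM=-1
i=2 t=1 v=2: → [0,9); WM=-1
i=3 t=8 v=1: → [5,14),[0,9); WM=5
i=4 t=10 v=1: → [10,19),[5,14); WM=7
i=5 t=11 v=9: → [10,19),[5,14); WM=8
i=6 t=12 v=1: → [10,19),[5,14); WM=9; [0,9) fires=19
i=7 t=17 v=1: → [15,24),[10,19); WM=14; [5,14) fires=12
i=8 t=19 v=1: → [15,24); WM=16
i=9 t=20 v=2: → [20,29),[15,24); WM=17
i=10 t=8 v=2: DROP (t<17-4); WM=17
i=11 t=21 v=3: → [20,29),[15,24); WM=18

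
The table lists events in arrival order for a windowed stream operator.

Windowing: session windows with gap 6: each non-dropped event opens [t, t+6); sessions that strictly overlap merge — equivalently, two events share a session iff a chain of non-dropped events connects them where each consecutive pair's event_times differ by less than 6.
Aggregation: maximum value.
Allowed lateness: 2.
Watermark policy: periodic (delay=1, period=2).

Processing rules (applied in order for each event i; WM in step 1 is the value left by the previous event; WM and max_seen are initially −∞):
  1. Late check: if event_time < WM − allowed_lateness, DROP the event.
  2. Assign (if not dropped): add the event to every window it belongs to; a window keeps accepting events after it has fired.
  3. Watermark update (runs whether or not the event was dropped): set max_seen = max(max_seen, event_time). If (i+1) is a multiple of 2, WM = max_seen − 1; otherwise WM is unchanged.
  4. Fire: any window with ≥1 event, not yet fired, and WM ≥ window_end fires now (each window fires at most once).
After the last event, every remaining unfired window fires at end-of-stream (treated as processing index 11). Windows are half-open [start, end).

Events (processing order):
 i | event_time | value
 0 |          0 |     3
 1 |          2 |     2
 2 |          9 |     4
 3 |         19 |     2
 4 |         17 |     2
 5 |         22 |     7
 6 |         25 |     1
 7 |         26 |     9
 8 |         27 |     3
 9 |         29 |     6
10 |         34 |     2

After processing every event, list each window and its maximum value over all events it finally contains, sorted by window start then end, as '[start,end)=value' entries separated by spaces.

[0,8)=3 [9,15)=4 [17,40)=9

i=0 t=0 v=3: → [0,6); WM=−∞
i=1 t=2 v=2: → [0,8); WM=1
i=2 t=9 v=4: → [9,15); WM=1
i=3 t=19 v=2: → [19,25); WM=18
i=4 t=17 v=2: → [17,25); WM=18
i=5 t=22 v=7: → [17,28); WM=21
i=6 t=25 v=1: → [17,31); WM=21
i=7 t=26 v=9: → [17,32); WM=25
i=8 t=27 v=3: → [17,33); WM=25
i=9 t=29 v=6: → [17,35); WM=28
i=10 t=34 v=2: → [17,40); WM=28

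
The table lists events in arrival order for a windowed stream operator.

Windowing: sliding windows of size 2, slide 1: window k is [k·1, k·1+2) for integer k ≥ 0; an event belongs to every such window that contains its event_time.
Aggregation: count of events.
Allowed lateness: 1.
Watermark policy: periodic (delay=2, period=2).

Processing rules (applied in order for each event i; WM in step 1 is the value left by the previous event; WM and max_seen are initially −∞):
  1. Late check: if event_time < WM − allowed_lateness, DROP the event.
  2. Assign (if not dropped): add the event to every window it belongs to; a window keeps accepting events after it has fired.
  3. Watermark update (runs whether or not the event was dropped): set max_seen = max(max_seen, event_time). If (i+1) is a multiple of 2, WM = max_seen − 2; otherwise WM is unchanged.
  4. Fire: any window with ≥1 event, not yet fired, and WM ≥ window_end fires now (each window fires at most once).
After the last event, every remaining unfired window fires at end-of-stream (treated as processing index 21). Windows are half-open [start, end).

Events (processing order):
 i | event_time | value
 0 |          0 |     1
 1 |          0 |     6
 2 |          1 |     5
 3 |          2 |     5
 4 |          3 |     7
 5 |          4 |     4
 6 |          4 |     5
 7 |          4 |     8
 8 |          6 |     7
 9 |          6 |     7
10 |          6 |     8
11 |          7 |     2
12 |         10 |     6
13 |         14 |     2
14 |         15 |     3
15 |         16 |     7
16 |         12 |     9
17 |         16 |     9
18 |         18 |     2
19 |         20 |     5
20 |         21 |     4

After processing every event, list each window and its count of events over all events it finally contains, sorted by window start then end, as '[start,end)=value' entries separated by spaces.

[0,2)=3 [1,3)=2 [2,4)=2 [3,5)=4 [4,6)=3 [5,7)=3 [6,8)=4 [7,9)=1 [9,11)=1 [10,12)=1 [13,15)=1 [14,16)=2 [15,17)=3 [16,18)=2 [17,19)=1 [18,20)=1 [19,21)=1 [20,22)=2 [21,23)=1

i=0 t=0 v=1: → [0,2); WM=−∞
i=1 t=0 v=6: → [0,2); WM=-2
i=2 t=1 v=5: → [1,3),[0,2); WM=-2
i=3 t=2 v=5: → [2,4),[1,3); WM=0
i=4 t=3 v=7: → [3,5),[2,4); WM=0
i=5 t=4 v=4: → [4,6),[3,5); WM=2; [0,2) fires=3
i=6 t=4 v=5: → [4,6),[3,5); WM=2
i=7 t=4 v=8: → [4,6),[3,5); WM=2
i=8 t=6 v=7: → [6,8),[5,7); WM=2
i=9 t=6 v=7: → [6,8),[5,7); WM=4; [1,3) fires=2 [2,4) fires=2
i=10 t=6 v=8: → [6,8),[5,7); WM=4
i=11 t=7 v=2: → [7,9),[6,8); WM=5; [3,5) fires=4
i=12 t=10 v=6: → [10,12),[9,11); WM=5
i=13 t=14 v=2: → [14,16),[13,15); WM=12; [4,6) fires=3 [5,7) fires=3 [6,8) fires=4 [7,9) fires=1 [9,11) fires=1 [10,12) fires=1
i=14 t=15 v=3: → [15,17),[14,16); WM=12
i=15 t=16 v=7: → [16,18),[15,17); WM=14
i=16 t=12 v=9: DROP (t<14-1); WM=14
i=17 t=16 v=9: → [16,18),[15,17); WM=14
i=18 t=18 v=2: → [18,20),[17,19); WM=14
i=19 t=20 v=5: → [20,22),[19,21); WM=18; [13,15) fires=1 [14,16) fires=2 [15,17) fires=3 [16,18) fires=2
i=20 t=21 v=4: → [21,23),[20,22); WM=18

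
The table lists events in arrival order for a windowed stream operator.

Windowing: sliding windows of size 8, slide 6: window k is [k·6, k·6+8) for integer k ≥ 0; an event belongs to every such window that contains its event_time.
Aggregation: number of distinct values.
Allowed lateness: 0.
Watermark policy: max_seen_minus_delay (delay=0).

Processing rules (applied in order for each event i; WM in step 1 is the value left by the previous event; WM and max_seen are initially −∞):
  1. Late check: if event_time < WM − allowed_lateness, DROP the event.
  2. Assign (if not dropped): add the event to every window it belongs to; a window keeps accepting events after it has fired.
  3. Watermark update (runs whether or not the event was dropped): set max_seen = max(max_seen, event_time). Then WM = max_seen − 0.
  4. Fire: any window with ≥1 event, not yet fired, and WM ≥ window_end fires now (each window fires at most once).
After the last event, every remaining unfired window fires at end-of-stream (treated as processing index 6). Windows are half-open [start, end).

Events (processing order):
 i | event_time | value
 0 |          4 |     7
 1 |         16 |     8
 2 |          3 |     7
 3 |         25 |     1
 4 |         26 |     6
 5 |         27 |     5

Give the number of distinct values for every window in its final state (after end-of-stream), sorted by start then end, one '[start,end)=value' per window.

i=0 t=4 v=7: → [0,8); WM=4
i=1 t=16 v=8: → [12,20); WM=16; [0,8) fires=1
i=2 t=3 v=7: DROP (t<16-0); WM=16
i=3 t=25 v=1: → [24,32),[18,26); WM=25; [12,20) fires=1
i=4 t=26 v=6: → [24,32); WM=26; [18,26) fires=1
i=5 t=27 v=5: → [24,32); WM=27

[0,8)=1 [12,20)=1 [18,26)=1 [24,32)=3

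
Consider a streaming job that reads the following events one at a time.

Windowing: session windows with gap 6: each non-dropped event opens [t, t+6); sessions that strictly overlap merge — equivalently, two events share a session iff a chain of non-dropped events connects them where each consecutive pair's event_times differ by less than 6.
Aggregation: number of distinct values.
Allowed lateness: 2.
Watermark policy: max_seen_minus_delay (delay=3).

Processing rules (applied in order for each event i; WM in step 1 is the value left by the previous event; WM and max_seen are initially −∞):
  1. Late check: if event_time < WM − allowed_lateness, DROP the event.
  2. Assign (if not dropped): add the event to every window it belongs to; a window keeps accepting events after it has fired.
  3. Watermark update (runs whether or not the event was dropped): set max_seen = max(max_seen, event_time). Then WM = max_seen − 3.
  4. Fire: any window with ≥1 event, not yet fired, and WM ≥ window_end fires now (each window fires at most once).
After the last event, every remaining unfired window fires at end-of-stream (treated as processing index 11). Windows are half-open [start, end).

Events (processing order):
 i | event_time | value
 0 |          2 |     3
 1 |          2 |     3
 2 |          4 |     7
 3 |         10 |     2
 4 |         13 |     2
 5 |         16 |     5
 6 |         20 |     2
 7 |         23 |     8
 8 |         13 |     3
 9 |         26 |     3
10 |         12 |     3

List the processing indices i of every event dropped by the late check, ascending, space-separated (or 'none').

i=0 t=2 v=3: → [2,8); WM=-1
i=1 t=2 v=3: → [2,8); WM=-1
i=2 t=4 v=7: → [2,10); WM=1
i=3 t=10 v=2: → [10,16); WM=7
i=4 t=13 v=2: → [10,19); WM=10
i=5 t=16 v=5: → [10,22); WM=13
i=6 t=20 v=2: → [10,26); WM=17
i=7 t=23 v=8: → [10,29); WM=20
i=8 t=13 v=3: DROP (t<20-2); WM=20
i=9 t=26 v=3: → [10,32); WM=23
i=10 t=12 v=3: DROP (t<23-2); WM=23

8 10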